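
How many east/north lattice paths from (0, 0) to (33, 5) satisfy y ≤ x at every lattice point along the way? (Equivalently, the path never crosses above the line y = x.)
Number of paths = 428127

By the reflection principle (André's argument), the number of monotone paths to (33, 5) with n ≤ m that never go above y = x is C(38, 33) − C(38, 34) = 501942 − 73815 = 428127.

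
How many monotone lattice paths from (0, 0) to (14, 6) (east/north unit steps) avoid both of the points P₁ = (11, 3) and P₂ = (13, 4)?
Number of paths = 27616

Inclusion–exclusion. Total paths: C(20, 14) = 38760. Through P₁: C(14, 11)·C(6, 3) = 7280. Through P₂: C(17, 13)·C(3, 1) = 7140. Since P₁ is strictly southwest of P₂, a monotone path through both must visit P₁ then P₂; paths through both = C(14, 11)·C(3, 2)·C(3, 1) = 3276. Avoid both = 38760 − 7280 − 7140 + 3276 = 27616.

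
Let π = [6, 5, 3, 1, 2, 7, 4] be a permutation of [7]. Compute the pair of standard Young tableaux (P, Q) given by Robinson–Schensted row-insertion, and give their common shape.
P = [1, 2, 4] / [3, 7] / [5] / [6];  Q = [1, 5, 6] / [2, 7] / [3] / [4];  common shape = (3, 2, 1, 1)

Row-insert the values π_1, π_2, … into P one at a time, bumping the leftmost entry strictly greater than the inserted value down to the next row. The recording tableau Q records, in position (i, j), the step at which that cell was added to P.
  Insert 6 (step 1): P = [6];  Q = [1]
  Insert 5 (step 2): P = [5] / [6];  Q = [1] / [2]
  Insert 3 (step 3): P = [3] / [5] / [6];  Q = [1] / [2] / [3]
  Insert 1 (step 4): P = [1] / [3] / [5] / [6];  Q = [1] / [2] / [3] / [4]
  Insert 2 (step 5): P = [1, 2] / [3] / [5] / [6];  Q = [1, 5] / [2] / [3] / [4]
  Insert 7 (step 6): P = [1, 2, 7] / [3] / [5] / [6];  Q = [1, 5, 6] / [2] / [3] / [4]
  Insert 4 (step 7): P = [1, 2, 4] / [3, 7] / [5] / [6];  Q = [1, 5, 6] / [2, 7] / [3] / [4]
Final shape: (3, 2, 1, 1).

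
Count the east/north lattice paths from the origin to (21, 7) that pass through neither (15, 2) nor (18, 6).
Number of paths = 601864

Inclusion–exclusion. Total paths: C(28, 21) = 1184040. Through P₁: C(17, 15)·C(11, 6) = 62832. Through P₂: C(24, 18)·C(4, 3) = 538384. Since P₁ is strictly southwest of P₂, a monotone path through both must visit P₁ then P₂; paths through both = C(17, 15)·C(7, 3)·C(4, 3) = 19040. Avoid both = 1184040 − 62832 − 538384 + 19040 = 601864.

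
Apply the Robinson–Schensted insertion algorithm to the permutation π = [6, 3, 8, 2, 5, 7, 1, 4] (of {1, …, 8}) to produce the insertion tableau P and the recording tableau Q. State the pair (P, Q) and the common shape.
P = [1, 4, 7] / [2, 5] / [3, 8] / [6];  Q = [1, 3, 6] / [2, 5] / [4, 8] / [7];  common shape = (3, 2, 2, 1)

Row-insert the values π_1, π_2, … into P one at a time, bumping the leftmost entry strictly greater than the inserted value down to the next row. The recording tableau Q records, in position (i, j), the step at which that cell was added to P.
  Insert 6 (step 1): P = [6];  Q = [1]
  Insert 3 (step 2): P = [3] / [6];  Q = [1] / [2]
  Insert 8 (step 3): P = [3, 8] / [6];  Q = [1, 3] / [2]
  Insert 2 (step 4): P = [2, 8] / [3] / [6];  Q = [1, 3] / [2] / [4]
  Insert 5 (step 5): P = [2, 5] / [3, 8] / [6];  Q = [1, 3] / [2, 5] / [4]
  Insert 7 (step 6): P = [2, 5, 7] / [3, 8] / [6];  Q = [1, 3, 6] / [2, 5] / [4]
  Insert 1 (step 7): P = [1, 5, 7] / [2, 8] / [3] / [6];  Q = [1, 3, 6] / [2, 5] / [4] / [7]
  Insert 4 (step 8): P = [1, 4, 7] / [2, 5] / [3, 8] / [6];  Q = [1, 3, 6] / [2, 5] / [4, 8] / [7]
Final shape: (3, 2, 2, 1).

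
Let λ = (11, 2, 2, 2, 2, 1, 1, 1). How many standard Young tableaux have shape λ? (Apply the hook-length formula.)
# SYT of shape (11, 2, 2, 2, 2, 1, 1, 1) = 50807900

Hook-length formula: f^λ = n! / Π hook(c), product over all cells c of the Young diagram. For λ = (11, 2, 2, 2, 2, 1, 1, 1), n = 22 boxes. Hook lengths by row (left-to-right, top-to-bottom): [18, 14, 9, 8, 7, 6, 5, 4, 3, 2, 1]; [8, 4]; [7, 3]; [6, 2]; [5, 1]; [3]; [2]; [1]. Product of hooks = 22122558259200. So f^λ = 22! / 22122558259200 = 1124000727777607680000 / 22122558259200 = 50807900.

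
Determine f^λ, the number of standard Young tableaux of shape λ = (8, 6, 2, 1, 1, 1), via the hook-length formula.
# SYT of shape (8, 6, 2, 1, 1, 1) = 14325696

Hook-length formula: f^λ = n! / Π hook(c), product over all cells c of the Young diagram. For λ = (8, 6, 2, 1, 1, 1), n = 19 boxes. Hook lengths by row (left-to-right, top-to-bottom): [13, 9, 7, 6, 5, 4, 2, 1]; [10, 6, 4, 3, 2, 1]; [5, 1]; [3]; [2]; [1]. Product of hooks = 8491392000. So f^λ = 19! / 8491392000 = 121645100408832000 / 8491392000 = 14325696.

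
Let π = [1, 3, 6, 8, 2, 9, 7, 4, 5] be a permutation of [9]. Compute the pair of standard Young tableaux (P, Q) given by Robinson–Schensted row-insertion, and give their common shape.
P = [1, 2, 4, 5, 9] / [3, 6, 7] / [8];  Q = [1, 2, 3, 4, 6] / [5, 7, 9] / [8];  common shape = (5, 3, 1)

Row-insert the values π_1, π_2, … into P one at a time, bumping the leftmost entry strictly greater than the inserted value down to the next row. The recording tableau Q records, in position (i, j), the step at which that cell was added to P.
  Insert 1 (step 1): P = [1];  Q = [1]
  Insert 3 (step 2): P = [1, 3];  Q = [1, 2]
  Insert 6 (step 3): P = [1, 3, 6];  Q = [1, 2, 3]
  Insert 8 (step 4): P = [1, 3, 6, 8];  Q = [1, 2, 3, 4]
  Insert 2 (step 5): P = [1, 2, 6, 8] / [3];  Q = [1, 2, 3, 4] / [5]
  Insert 9 (step 6): P = [1, 2, 6, 8, 9] / [3];  Q = [1, 2, 3, 4, 6] / [5]
  Insert 7 (step 7): P = [1, 2, 6, 7, 9] / [3, 8];  Q = [1, 2, 3, 4, 6] / [5, 7]
  Insert 4 (step 8): P = [1, 2, 4, 7, 9] / [3, 6] / [8];  Q = [1, 2, 3, 4, 6] / [5, 7] / [8]
  Insert 5 (step 9): P = [1, 2, 4, 5, 9] / [3, 6, 7] / [8];  Q = [1, 2, 3, 4, 6] / [5, 7, 9] / [8]
Final shape: (5, 3, 1).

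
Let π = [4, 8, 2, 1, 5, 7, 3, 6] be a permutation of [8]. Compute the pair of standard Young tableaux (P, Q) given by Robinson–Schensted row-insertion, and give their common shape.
P = [1, 3, 6] / [2, 5, 7] / [4, 8];  Q = [1, 2, 6] / [3, 5, 8] / [4, 7];  common shape = (3, 3, 2)

Row-insert the values π_1, π_2, … into P one at a time, bumping the leftmost entry strictly greater than the inserted value down to the next row. The recording tableau Q records, in position (i, j), the step at which that cell was added to P.
  Insert 4 (step 1): P = [4];  Q = [1]
  Insert 8 (step 2): P = [4, 8];  Q = [1, 2]
  Insert 2 (step 3): P = [2, 8] / [4];  Q = [1, 2] / [3]
  Insert 1 (step 4): P = [1, 8] / [2] / [4];  Q = [1, 2] / [3] / [4]
  Insert 5 (step 5): P = [1, 5] / [2, 8] / [4];  Q = [1, 2] / [3, 5] / [4]
  Insert 7 (step 6): P = [1, 5, 7] / [2, 8] / [4];  Q = [1, 2, 6] / [3, 5] / [4]
  Insert 3 (step 7): P = [1, 3, 7] / [2, 5] / [4, 8];  Q = [1, 2, 6] / [3, 5] / [4, 7]
  Insert 6 (step 8): P = [1, 3, 6] / [2, 5, 7] / [4, 8];  Q = [1, 2, 6] / [3, 5, 8] / [4, 7]
Final shape: (3, 3, 2).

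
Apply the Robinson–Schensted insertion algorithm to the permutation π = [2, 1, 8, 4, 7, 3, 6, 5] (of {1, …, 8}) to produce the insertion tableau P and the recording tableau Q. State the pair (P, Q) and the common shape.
P = [1, 3, 5] / [2, 4, 6] / [7] / [8];  Q = [1, 3, 5] / [2, 4, 7] / [6] / [8];  common shape = (3, 3, 1, 1)

Row-insert the values π_1, π_2, … into P one at a time, bumping the leftmost entry strictly greater than the inserted value down to the next row. The recording tableau Q records, in position (i, j), the step at which that cell was added to P.
  Insert 2 (step 1): P = [2];  Q = [1]
  Insert 1 (step 2): P = [1] / [2];  Q = [1] / [2]
  Insert 8 (step 3): P = [1, 8] / [2];  Q = [1, 3] / [2]
  Insert 4 (step 4): P = [1, 4] / [2, 8];  Q = [1, 3] / [2, 4]
  Insert 7 (step 5): P = [1, 4, 7] / [2, 8];  Q = [1, 3, 5] / [2, 4]
  Insert 3 (step 6): P = [1, 3, 7] / [2, 4] / [8];  Q = [1, 3, 5] / [2, 4] / [6]
  Insert 6 (step 7): P = [1, 3, 6] / [2, 4, 7] / [8];  Q = [1, 3, 5] / [2, 4, 7] / [6]
  Insert 5 (step 8): P = [1, 3, 5] / [2, 4, 6] / [7] / [8];  Q = [1, 3, 5] / [2, 4, 7] / [6] / [8]
Final shape: (3, 3, 1, 1).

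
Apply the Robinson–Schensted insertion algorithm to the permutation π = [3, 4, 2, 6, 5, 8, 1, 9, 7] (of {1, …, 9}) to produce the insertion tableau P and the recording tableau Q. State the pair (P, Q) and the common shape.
P = [1, 4, 5, 7, 9] / [2, 6, 8] / [3];  Q = [1, 2, 4, 6, 8] / [3, 5, 9] / [7];  common shape = (5, 3, 1)

Row-insert the values π_1, π_2, … into P one at a time, bumping the leftmost entry strictly greater than the inserted value down to the next row. The recording tableau Q records, in position (i, j), the step at which that cell was added to P.
  Insert 3 (step 1): P = [3];  Q = [1]
  Insert 4 (step 2): P = [3, 4];  Q = [1, 2]
  Insert 2 (step 3): P = [2, 4] / [3];  Q = [1, 2] / [3]
  Insert 6 (step 4): P = [2, 4, 6] / [3];  Q = [1, 2, 4] / [3]
  Insert 5 (step 5): P = [2, 4, 5] / [3, 6];  Q = [1, 2, 4] / [3, 5]
  Insert 8 (step 6): P = [2, 4, 5, 8] / [3, 6];  Q = [1, 2, 4, 6] / [3, 5]
  Insert 1 (step 7): P = [1, 4, 5, 8] / [2, 6] / [3];  Q = [1, 2, 4, 6] / [3, 5] / [7]
  Insert 9 (step 8): P = [1, 4, 5, 8, 9] / [2, 6] / [3];  Q = [1, 2, 4, 6, 8] / [3, 5] / [7]
  Insert 7 (step 9): P = [1, 4, 5, 7, 9] / [2, 6, 8] / [3];  Q = [1, 2, 4, 6, 8] / [3, 5, 9] / [7]
Final shape: (5, 3, 1).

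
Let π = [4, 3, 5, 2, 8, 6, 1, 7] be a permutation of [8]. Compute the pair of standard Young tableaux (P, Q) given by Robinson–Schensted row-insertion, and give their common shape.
P = [1, 5, 6, 7] / [2, 8] / [3] / [4];  Q = [1, 3, 5, 8] / [2, 6] / [4] / [7];  common shape = (4, 2, 1, 1)

Row-insert the values π_1, π_2, … into P one at a time, bumping the leftmost entry strictly greater than the inserted value down to the next row. The recording tableau Q records, in position (i, j), the step at which that cell was added to P.
  Insert 4 (step 1): P = [4];  Q = [1]
  Insert 3 (step 2): P = [3] / [4];  Q = [1] / [2]
  Insert 5 (step 3): P = [3, 5] / [4];  Q = [1, 3] / [2]
  Insert 2 (step 4): P = [2, 5] / [3] / [4];  Q = [1, 3] / [2] / [4]
  Insert 8 (step 5): P = [2, 5, 8] / [3] / [4];  Q = [1, 3, 5] / [2] / [4]
  Insert 6 (step 6): P = [2, 5, 6] / [3, 8] / [4];  Q = [1, 3, 5] / [2, 6] / [4]
  Insert 1 (step 7): P = [1, 5, 6] / [2, 8] / [3] / [4];  Q = [1, 3, 5] / [2, 6] / [4] / [7]
  Insert 7 (step 8): P = [1, 5, 6, 7] / [2, 8] / [3] / [4];  Q = [1, 3, 5, 8] / [2, 6] / [4] / [7]
Final shape: (4, 2, 1, 1).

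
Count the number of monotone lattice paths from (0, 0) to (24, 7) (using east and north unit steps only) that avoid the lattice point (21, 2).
Number of paths = 2615407

Total paths from (0, 0) to (24, 7): C(31, 24) = 2629575. Paths through (21, 2): (paths (0, 0) → (21, 2)) × (paths (21, 2) → (24, 7)) = C(23, 21) · C(8, 3) = 253 · 56 = 14168. Avoidance count = 2629575 − 14168 = 2615407.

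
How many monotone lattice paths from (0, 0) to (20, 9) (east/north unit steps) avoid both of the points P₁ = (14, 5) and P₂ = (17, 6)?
Number of paths = 6484425

Inclusion–exclusion. Total paths: C(29, 20) = 10015005. Through P₁: C(19, 14)·C(10, 6) = 2441880. Through P₂: C(23, 17)·C(6, 3) = 2018940. Since P₁ is strictly southwest of P₂, a monotone path through both must visit P₁ then P₂; paths through both = C(19, 14)·C(4, 3)·C(6, 3) = 930240. Avoid both = 10015005 − 2441880 − 2018940 + 930240 = 6484425.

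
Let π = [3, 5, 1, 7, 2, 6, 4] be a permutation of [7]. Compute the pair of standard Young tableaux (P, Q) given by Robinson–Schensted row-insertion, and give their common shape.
P = [1, 2, 4] / [3, 5, 6] / [7];  Q = [1, 2, 4] / [3, 5, 6] / [7];  common shape = (3, 3, 1)

Row-insert the values π_1, π_2, … into P one at a time, bumping the leftmost entry strictly greater than the inserted value down to the next row. The recording tableau Q records, in position (i, j), the step at which that cell was added to P.
  Insert 3 (step 1): P = [3];  Q = [1]
  Insert 5 (step 2): P = [3, 5];  Q = [1, 2]
  Insert 1 (step 3): P = [1, 5] / [3];  Q = [1, 2] / [3]
  Insert 7 (step 4): P = [1, 5, 7] / [3];  Q = [1, 2, 4] / [3]
  Insert 2 (step 5): P = [1, 2, 7] / [3, 5];  Q = [1, 2, 4] / [3, 5]
  Insert 6 (step 6): P = [1, 2, 6] / [3, 5, 7];  Q = [1, 2, 4] / [3, 5, 6]
  Insert 4 (step 7): P = [1, 2, 4] / [3, 5, 6] / [7];  Q = [1, 2, 4] / [3, 5, 6] / [7]
Final shape: (3, 3, 1).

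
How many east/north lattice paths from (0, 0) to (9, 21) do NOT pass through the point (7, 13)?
Number of paths = 10818750

Total paths from (0, 0) to (9, 21): C(30, 9) = 14307150. Paths through (7, 13): (paths (0, 0) → (7, 13)) × (paths (7, 13) → (9, 21)) = C(20, 7) · C(10, 2) = 77520 · 45 = 3488400. Avoidance count = 14307150 − 3488400 = 10818750.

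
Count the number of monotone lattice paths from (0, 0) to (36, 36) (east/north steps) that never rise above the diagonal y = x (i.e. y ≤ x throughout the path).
Number of paths = 11959798385860453492

By the reflection principle (André's argument), the number of monotone paths to (36, 36) with n ≤ m that never go above y = x is C(72, 36) − C(72, 37) = 442512540276836779204 − 430552741890976325712 = 11959798385860453492.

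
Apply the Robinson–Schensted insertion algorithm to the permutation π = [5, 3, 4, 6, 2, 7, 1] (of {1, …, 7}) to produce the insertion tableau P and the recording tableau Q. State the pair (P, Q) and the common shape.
P = [1, 4, 6, 7] / [2] / [3] / [5];  Q = [1, 3, 4, 6] / [2] / [5] / [7];  common shape = (4, 1, 1, 1)

Row-insert the values π_1, π_2, … into P one at a time, bumping the leftmost entry strictly greater than the inserted value down to the next row. The recording tableau Q records, in position (i, j), the step at which that cell was added to P.
  Insert 5 (step 1): P = [5];  Q = [1]
  Insert 3 (step 2): P = [3] / [5];  Q = [1] / [2]
  Insert 4 (step 3): P = [3, 4] / [5];  Q = [1, 3] / [2]
  Insert 6 (step 4): P = [3, 4, 6] / [5];  Q = [1, 3, 4] / [2]
  Insert 2 (step 5): P = [2, 4, 6] / [3] / [5];  Q = [1, 3, 4] / [2] / [5]
  Insert 7 (step 6): P = [2, 4, 6, 7] / [3] / [5];  Q = [1, 3, 4, 6] / [2] / [5]
  Insert 1 (step 7): P = [1, 4, 6, 7] / [2] / [3] / [5];  Q = [1, 3, 4, 6] / [2] / [5] / [7]
Final shape: (4, 1, 1, 1).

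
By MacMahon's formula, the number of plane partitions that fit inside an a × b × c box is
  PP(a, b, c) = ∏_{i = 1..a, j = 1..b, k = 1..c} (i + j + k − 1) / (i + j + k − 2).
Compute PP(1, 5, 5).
PP(1, 5, 5) = 252

Evaluate the triple product over i = 1..1, j = 1..5, k = 1..5. The factors are (2/1) · (3/2) · (4/3) · (5/4) · (6/5) · (3/2) · (4/3) · (5/4) · … (25 factors total). The numerators and denominators telescope so the product is an integer; carrying out the multiplication exactly gives PP(1, 5, 5) = 252.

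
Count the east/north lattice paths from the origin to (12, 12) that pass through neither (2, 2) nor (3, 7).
Number of paths = 1427452

Inclusion–exclusion. Total paths: C(24, 12) = 2704156. Through P₁: C(4, 2)·C(20, 10) = 1108536. Through P₂: C(10, 3)·C(14, 9) = 240240. Since P₁ is strictly southwest of P₂, a monotone path through both must visit P₁ then P₂; paths through both = C(4, 2)·C(6, 1)·C(14, 9) = 72072. Avoid both = 2704156 − 1108536 − 240240 + 72072 = 1427452.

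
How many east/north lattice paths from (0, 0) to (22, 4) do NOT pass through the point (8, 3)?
Number of paths = 12475

Total paths from (0, 0) to (22, 4): C(26, 22) = 14950. Paths through (8, 3): (paths (0, 0) → (8, 3)) × (paths (8, 3) → (22, 4)) = C(11, 8) · C(15, 14) = 165 · 15 = 2475. Avoidance count = 14950 − 2475 = 12475.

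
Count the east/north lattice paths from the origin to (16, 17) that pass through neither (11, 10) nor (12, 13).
Number of paths = 622191518

Inclusion–exclusion. Total paths: C(33, 16) = 1166803110. Through P₁: C(21, 11)·C(12, 5) = 279351072. Through P₂: C(25, 12)·C(8, 4) = 364021000. Since P₁ is strictly southwest of P₂, a monotone path through both must visit P₁ then P₂; paths through both = C(21, 11)·C(4, 1)·C(8, 4) = 98760480. Avoid both = 1166803110 − 279351072 − 364021000 + 98760480 = 622191518.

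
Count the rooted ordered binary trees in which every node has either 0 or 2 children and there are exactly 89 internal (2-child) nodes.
C_89 = 254224158304000796523953440778841647086547372026600

These full binary trees are counted by the Catalan number C_n = (1/(n + 1)) · C(2n, n). For n = 89: C_89 = (1/90) · C(178, 89) = 22880174247360071687155809670095748237789263482394000/90 = 254224158304000796523953440778841647086547372026600.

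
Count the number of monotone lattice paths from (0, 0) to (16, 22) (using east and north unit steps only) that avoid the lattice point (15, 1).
Number of paths = 22239974078

Total paths from (0, 0) to (16, 22): C(38, 16) = 22239974430. Paths through (15, 1): (paths (0, 0) → (15, 1)) × (paths (15, 1) → (16, 22)) = C(16, 15) · C(22, 1) = 16 · 22 = 352. Avoidance count = 22239974430 − 352 = 22239974078.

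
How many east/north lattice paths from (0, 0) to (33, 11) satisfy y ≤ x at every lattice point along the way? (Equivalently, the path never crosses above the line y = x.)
Number of paths = 5188082354

By the reflection principle (André's argument), the number of monotone paths to (33, 11) with n ≤ m that never go above y = x is C(44, 33) − C(44, 34) = 7669339132 − 2481256778 = 5188082354.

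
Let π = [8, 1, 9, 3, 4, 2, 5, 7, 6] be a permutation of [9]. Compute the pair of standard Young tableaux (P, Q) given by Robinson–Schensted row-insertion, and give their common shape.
P = [1, 2, 4, 5, 6] / [3, 7] / [8, 9];  Q = [1, 3, 5, 7, 8] / [2, 4] / [6, 9];  common shape = (5, 2, 2)

Row-insert the values π_1, π_2, … into P one at a time, bumping the leftmost entry strictly greater than the inserted value down to the next row. The recording tableau Q records, in position (i, j), the step at which that cell was added to P.
  Insert 8 (step 1): P = [8];  Q = [1]
  Insert 1 (step 2): P = [1] / [8];  Q = [1] / [2]
  Insert 9 (step 3): P = [1, 9] / [8];  Q = [1, 3] / [2]
  Insert 3 (step 4): P = [1, 3] / [8, 9];  Q = [1, 3] / [2, 4]
  Insert 4 (step 5): P = [1, 3, 4] / [8, 9];  Q = [1, 3, 5] / [2, 4]
  Insert 2 (step 6): P = [1, 2, 4] / [3, 9] / [8];  Q = [1, 3, 5] / [2, 4] / [6]
  Insert 5 (step 7): P = [1, 2, 4, 5] / [3, 9] / [8];  Q = [1, 3, 5, 7] / [2, 4] / [6]
  Insert 7 (step 8): P = [1, 2, 4, 5, 7] / [3, 9] / [8];  Q = [1, 3, 5, 7, 8] / [2, 4] / [6]
  Insert 6 (step 9): P = [1, 2, 4, 5, 6] / [3, 7] / [8, 9];  Q = [1, 3, 5, 7, 8] / [2, 4] / [6, 9]
Final shape: (5, 2, 2).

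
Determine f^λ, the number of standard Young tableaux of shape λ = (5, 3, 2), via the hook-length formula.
# SYT of shape (5, 3, 2) = 450

Hook-length formula: f^λ = n! / Π hook(c), product over all cells c of the Young diagram. For λ = (5, 3, 2), n = 10 boxes. Hook lengths by row (left-to-right, top-to-bottom): [7, 6, 4, 2, 1]; [4, 3, 1]; [2, 1]. Product of hooks = 8064. So f^λ = 10! / 8064 = 3628800 / 8064 = 450.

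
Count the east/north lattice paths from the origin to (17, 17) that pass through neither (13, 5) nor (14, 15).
Number of paths = 1543367340

Inclusion–exclusion. Total paths: C(34, 17) = 2333606220. Through P₁: C(18, 13)·C(16, 4) = 15593760. Through P₂: C(29, 14)·C(5, 3) = 775587600. Since P₁ is strictly southwest of P₂, a monotone path through both must visit P₁ then P₂; paths through both = C(18, 13)·C(11, 1)·C(5, 3) = 942480. Avoid both = 2333606220 − 15593760 − 775587600 + 942480 = 1543367340.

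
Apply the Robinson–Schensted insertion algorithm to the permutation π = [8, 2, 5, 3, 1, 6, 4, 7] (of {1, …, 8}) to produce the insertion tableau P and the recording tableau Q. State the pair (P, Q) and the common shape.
P = [1, 3, 4, 7] / [2, 6] / [5] / [8];  Q = [1, 3, 6, 8] / [2, 7] / [4] / [5];  common shape = (4, 2, 1, 1)

Row-insert the values π_1, π_2, … into P one at a time, bumping the leftmost entry strictly greater than the inserted value down to the next row. The recording tableau Q records, in position (i, j), the step at which that cell was added to P.
  Insert 8 (step 1): P = [8];  Q = [1]
  Insert 2 (step 2): P = [2] / [8];  Q = [1] / [2]
  Insert 5 (step 3): P = [2, 5] / [8];  Q = [1, 3] / [2]
  Insert 3 (step 4): P = [2, 3] / [5] / [8];  Q = [1, 3] / [2] / [4]
  Insert 1 (step 5): P = [1, 3] / [2] / [5] / [8];  Q = [1, 3] / [2] / [4] / [5]
  Insert 6 (step 6): P = [1, 3, 6] / [2] / [5] / [8];  Q = [1, 3, 6] / [2] / [4] / [5]
  Insert 4 (step 7): P = [1, 3, 4] / [2, 6] / [5] / [8];  Q = [1, 3, 6] / [2, 7] / [4] / [5]
  Insert 7 (step 8): P = [1, 3, 4, 7] / [2, 6] / [5] / [8];  Q = [1, 3, 6, 8] / [2, 7] / [4] / [5]
Final shape: (4, 2, 1, 1).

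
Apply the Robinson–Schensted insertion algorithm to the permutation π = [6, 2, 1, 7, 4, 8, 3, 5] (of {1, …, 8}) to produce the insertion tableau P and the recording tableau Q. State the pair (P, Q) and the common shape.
P = [1, 3, 5] / [2, 4, 8] / [6, 7];  Q = [1, 4, 6] / [2, 5, 8] / [3, 7];  common shape = (3, 3, 2)

Row-insert the values π_1, π_2, … into P one at a time, bumping the leftmost entry strictly greater than the inserted value down to the next row. The recording tableau Q records, in position (i, j), the step at which that cell was added to P.
  Insert 6 (step 1): P = [6];  Q = [1]
  Insert 2 (step 2): P = [2] / [6];  Q = [1] / [2]
  Insert 1 (step 3): P = [1] / [2] / [6];  Q = [1] / [2] / [3]
  Insert 7 (step 4): P = [1, 7] / [2] / [6];  Q = [1, 4] / [2] / [3]
  Insert 4 (step 5): P = [1, 4] / [2, 7] / [6];  Q = [1, 4] / [2, 5] / [3]
  Insert 8 (step 6): P = [1, 4, 8] / [2, 7] / [6];  Q = [1, 4, 6] / [2, 5] / [3]
  Insert 3 (step 7): P = [1, 3, 8] / [2, 4] / [6, 7];  Q = [1, 4, 6] / [2, 5] / [3, 7]
  Insert 5 (step 8): P = [1, 3, 5] / [2, 4, 8] / [6, 7];  Q = [1, 4, 6] / [2, 5, 8] / [3, 7]
Final shape: (3, 3, 2).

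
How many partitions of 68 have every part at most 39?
p(68, parts ≤ 39) = 3069275

Use the recurrence p(n, m) = p(n, m−1) + p(n−m, m): either the largest part is < m (count p(n, m−1)) or the largest part is exactly m (remove one copy of m, count p(n−m, m)). With p(0, ·) = 1 this gives p(68, parts ≤ 39) = 3069275. (By conjugating Young diagrams, this also counts partitions of 68 into at most 39 parts.)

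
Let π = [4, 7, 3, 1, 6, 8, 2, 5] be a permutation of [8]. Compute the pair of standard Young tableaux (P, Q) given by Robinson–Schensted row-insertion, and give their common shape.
P = [1, 2, 5] / [3, 6, 8] / [4, 7];  Q = [1, 2, 6] / [3, 5, 8] / [4, 7];  common shape = (3, 3, 2)

Row-insert the values π_1, π_2, … into P one at a time, bumping the leftmost entry strictly greater than the inserted value down to the next row. The recording tableau Q records, in position (i, j), the step at which that cell was added to P.
  Insert 4 (step 1): P = [4];  Q = [1]
  Insert 7 (step 2): P = [4, 7];  Q = [1, 2]
  Insert 3 (step 3): P = [3, 7] / [4];  Q = [1, 2] / [3]
  Insert 1 (step 4): P = [1, 7] / [3] / [4];  Q = [1, 2] / [3] / [4]
  Insert 6 (step 5): P = [1, 6] / [3, 7] / [4];  Q = [1, 2] / [3, 5] / [4]
  Insert 8 (step 6): P = [1, 6, 8] / [3, 7] / [4];  Q = [1, 2, 6] / [3, 5] / [4]
  Insert 2 (step 7): P = [1, 2, 8] / [3, 6] / [4, 7];  Q = [1, 2, 6] / [3, 5] / [4, 7]
  Insert 5 (step 8): P = [1, 2, 5] / [3, 6, 8] / [4, 7];  Q = [1, 2, 6] / [3, 5, 8] / [4, 7]
Final shape: (3, 3, 2).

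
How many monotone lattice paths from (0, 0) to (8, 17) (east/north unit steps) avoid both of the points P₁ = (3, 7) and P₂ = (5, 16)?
Number of paths = 666219

Inclusion–exclusion. Total paths: C(25, 8) = 1081575. Through P₁: C(10, 3)·C(15, 5) = 360360. Through P₂: C(21, 5)·C(4, 3) = 81396. Since P₁ is strictly southwest of P₂, a monotone path through both must visit P₁ then P₂; paths through both = C(10, 3)·C(11, 2)·C(4, 3) = 26400. Avoid both = 1081575 − 360360 − 81396 + 26400 = 666219.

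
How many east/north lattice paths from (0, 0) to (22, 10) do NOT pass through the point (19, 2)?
Number of paths = 64477590

Total paths from (0, 0) to (22, 10): C(32, 22) = 64512240. Paths through (19, 2): (paths (0, 0) → (19, 2)) × (paths (19, 2) → (22, 10)) = C(21, 19) · C(11, 3) = 210 · 165 = 34650. Avoidance count = 64512240 − 34650 = 64477590.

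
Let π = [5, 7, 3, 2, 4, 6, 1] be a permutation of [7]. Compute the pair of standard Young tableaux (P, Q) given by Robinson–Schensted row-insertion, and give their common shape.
P = [1, 4, 6] / [2, 7] / [3] / [5];  Q = [1, 2, 6] / [3, 5] / [4] / [7];  common shape = (3, 2, 1, 1)

Row-insert the values π_1, π_2, … into P one at a time, bumping the leftmost entry strictly greater than the inserted value down to the next row. The recording tableau Q records, in position (i, j), the step at which that cell was added to P.
  Insert 5 (step 1): P = [5];  Q = [1]
  Insert 7 (step 2): P = [5, 7];  Q = [1, 2]
  Insert 3 (step 3): P = [3, 7] / [5];  Q = [1, 2] / [3]
  Insert 2 (step 4): P = [2, 7] / [3] / [5];  Q = [1, 2] / [3] / [4]
  Insert 4 (step 5): P = [2, 4] / [3, 7] / [5];  Q = [1, 2] / [3, 5] / [4]
  Insert 6 (step 6): P = [2, 4, 6] / [3, 7] / [5];  Q = [1, 2, 6] / [3, 5] / [4]
  Insert 1 (step 7): P = [1, 4, 6] / [2, 7] / [3] / [5];  Q = [1, 2, 6] / [3, 5] / [4] / [7]
Final shape: (3, 2, 1, 1).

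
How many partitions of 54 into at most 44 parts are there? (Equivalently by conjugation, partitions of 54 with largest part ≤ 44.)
p(54, parts ≤ 44) = 386058

Use the recurrence p(n, m) = p(n, m−1) + p(n−m, m): either the largest part is < m (count p(n, m−1)) or the largest part is exactly m (remove one copy of m, count p(n−m, m)). With p(0, ·) = 1 this gives p(54, parts ≤ 44) = 386058. (By conjugating Young diagrams, this also counts partitions of 54 into at most 44 parts.)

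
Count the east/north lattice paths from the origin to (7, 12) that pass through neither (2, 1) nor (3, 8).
Number of paths = 27414

Inclusion–exclusion. Total paths: C(19, 7) = 50388. Through P₁: C(3, 2)·C(16, 5) = 13104. Through P₂: C(11, 3)·C(8, 4) = 11550. Since P₁ is strictly southwest of P₂, a monotone path through both must visit P₁ then P₂; paths through both = C(3, 2)·C(8, 1)·C(8, 4) = 1680. Avoid both = 50388 − 13104 − 11550 + 1680 = 27414.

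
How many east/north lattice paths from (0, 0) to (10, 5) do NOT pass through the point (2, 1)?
Number of paths = 1518

Total paths from (0, 0) to (10, 5): C(15, 10) = 3003. Paths through (2, 1): (paths (0, 0) → (2, 1)) × (paths (2, 1) → (10, 5)) = C(3, 2) · C(12, 8) = 3 · 495 = 1485. Avoidance count = 3003 − 1485 = 1518.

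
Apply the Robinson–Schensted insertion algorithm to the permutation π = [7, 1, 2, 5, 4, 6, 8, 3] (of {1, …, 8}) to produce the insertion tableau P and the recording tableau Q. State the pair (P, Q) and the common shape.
P = [1, 2, 3, 6, 8] / [4] / [5] / [7];  Q = [1, 3, 4, 6, 7] / [2] / [5] / [8];  common shape = (5, 1, 1, 1)

Row-insert the values π_1, π_2, … into P one at a time, bumping the leftmost entry strictly greater than the inserted value down to the next row. The recording tableau Q records, in position (i, j), the step at which that cell was added to P.
  Insert 7 (step 1): P = [7];  Q = [1]
  Insert 1 (step 2): P = [1] / [7];  Q = [1] / [2]
  Insert 2 (step 3): P = [1, 2] / [7];  Q = [1, 3] / [2]
  Insert 5 (step 4): P = [1, 2, 5] / [7];  Q = [1, 3, 4] / [2]
  Insert 4 (step 5): P = [1, 2, 4] / [5] / [7];  Q = [1, 3, 4] / [2] / [5]
  Insert 6 (step 6): P = [1, 2, 4, 6] / [5] / [7];  Q = [1, 3, 4, 6] / [2] / [5]
  Insert 8 (step 7): P = [1, 2, 4, 6, 8] / [5] / [7];  Q = [1, 3, 4, 6, 7] / [2] / [5]
  Insert 3 (step 8): P = [1, 2, 3, 6, 8] / [4] / [5] / [7];  Q = [1, 3, 4, 6, 7] / [2] / [5] / [8]
Final shape: (5, 1, 1, 1).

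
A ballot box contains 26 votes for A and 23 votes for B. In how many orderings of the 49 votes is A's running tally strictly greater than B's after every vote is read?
Strict-lead orderings = 3572042254128

Total orderings of the 49 votes with 26 for A: C(49, 26) = 58343356817424. By the Bertrand ballot formula (Cycle Lemma / reflection principle), the number of orderings in which A is strictly ahead of B throughout is (p − q)/(p + q) · C(p + q, p) = (26 − 23)/(26 + 23) · 58343356817424 = 3572042254128.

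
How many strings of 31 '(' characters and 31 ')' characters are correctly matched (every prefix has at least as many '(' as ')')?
C_31 = 14544636039226909

These balanced parentheses are counted by the Catalan number C_n = (1/(n + 1)) · C(2n, n). For n = 31: C_31 = (1/32) · C(62, 31) = 465428353255261088/32 = 14544636039226909.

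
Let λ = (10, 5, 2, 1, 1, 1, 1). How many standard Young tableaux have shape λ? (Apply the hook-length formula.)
# SYT of shape (10, 5, 2, 1, 1, 1, 1) = 111105540

Hook-length formula: f^λ = n! / Π hook(c), product over all cells c of the Young diagram. For λ = (10, 5, 2, 1, 1, 1, 1), n = 21 boxes. Hook lengths by row (left-to-right, top-to-bottom): [16, 11, 9, 8, 7, 5, 4, 3, 2, 1]; [10, 5, 3, 2, 1]; [6, 1]; [4]; [3]; [2]; [1]. Product of hooks = 459841536000. So f^λ = 21! / 459841536000 = 51090942171709440000 / 459841536000 = 111105540.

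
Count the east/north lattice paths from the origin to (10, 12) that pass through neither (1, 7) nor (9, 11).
Number of paths = 302630

Inclusion–exclusion. Total paths: C(22, 10) = 646646. Through P₁: C(8, 1)·C(14, 9) = 16016. Through P₂: C(20, 9)·C(2, 1) = 335920. Since P₁ is strictly southwest of P₂, a monotone path through both must visit P₁ then P₂; paths through both = C(8, 1)·C(12, 8)·C(2, 1) = 7920. Avoid both = 646646 − 16016 − 335920 + 7920 = 302630.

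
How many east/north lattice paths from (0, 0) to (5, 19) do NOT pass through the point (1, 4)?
Number of paths = 23124

Total paths from (0, 0) to (5, 19): C(24, 5) = 42504. Paths through (1, 4): (paths (0, 0) → (1, 4)) × (paths (1, 4) → (5, 19)) = C(5, 1) · C(19, 4) = 5 · 3876 = 19380. Avoidance count = 42504 − 19380 = 23124.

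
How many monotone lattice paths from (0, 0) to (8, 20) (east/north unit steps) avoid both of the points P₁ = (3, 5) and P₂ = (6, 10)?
Number of paths = 1918329

Inclusion–exclusion. Total paths: C(28, 8) = 3108105. Through P₁: C(8, 3)·C(20, 5) = 868224. Through P₂: C(16, 6)·C(12, 2) = 528528. Since P₁ is strictly southwest of P₂, a monotone path through both must visit P₁ then P₂; paths through both = C(8, 3)·C(8, 3)·C(12, 2) = 206976. Avoid both = 3108105 − 868224 − 528528 + 206976 = 1918329.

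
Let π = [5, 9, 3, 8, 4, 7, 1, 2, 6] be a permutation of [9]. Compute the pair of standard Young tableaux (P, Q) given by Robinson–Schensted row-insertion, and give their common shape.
P = [1, 2, 6] / [3, 4, 7] / [5, 8] / [9];  Q = [1, 2, 6] / [3, 4, 9] / [5, 8] / [7];  common shape = (3, 3, 2, 1)

Row-insert the values π_1, π_2, … into P one at a time, bumping the leftmost entry strictly greater than the inserted value down to the next row. The recording tableau Q records, in position (i, j), the step at which that cell was added to P.
  Insert 5 (step 1): P = [5];  Q = [1]
  Insert 9 (step 2): P = [5, 9];  Q = [1, 2]
  Insert 3 (step 3): P = [3, 9] / [5];  Q = [1, 2] / [3]
  Insert 8 (step 4): P = [3, 8] / [5, 9];  Q = [1, 2] / [3, 4]
  Insert 4 (step 5): P = [3, 4] / [5, 8] / [9];  Q = [1, 2] / [3, 4] / [5]
  Insert 7 (step 6): P = [3, 4, 7] / [5, 8] / [9];  Q = [1, 2, 6] / [3, 4] / [5]
  Insert 1 (step 7): P = [1, 4, 7] / [3, 8] / [5] / [9];  Q = [1, 2, 6] / [3, 4] / [5] / [7]
  Insert 2 (step 8): P = [1, 2, 7] / [3, 4] / [5, 8] / [9];  Q = [1, 2, 6] / [3, 4] / [5, 8] / [7]
  Insert 6 (step 9): P = [1, 2, 6] / [3, 4, 7] / [5, 8] / [9];  Q = [1, 2, 6] / [3, 4, 9] / [5, 8] / [7]
Final shape: (3, 3, 2, 1).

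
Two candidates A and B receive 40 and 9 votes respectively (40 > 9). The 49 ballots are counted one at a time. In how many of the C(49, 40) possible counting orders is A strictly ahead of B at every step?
Strict-lead orderings = 1299757646

Total orderings of the 49 votes with 40 for A: C(49, 40) = 2054455634. By the Bertrand ballot formula (Cycle Lemma / reflection principle), the number of orderings in which A is strictly ahead of B throughout is (p − q)/(p + q) · C(p + q, p) = (40 − 9)/(40 + 9) · 2054455634 = 1299757646.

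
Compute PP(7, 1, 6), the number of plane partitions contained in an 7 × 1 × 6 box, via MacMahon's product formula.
PP(7, 1, 6) = 1716

Evaluate the triple product over i = 1..7, j = 1..1, k = 1..6. The factors are (2/1) · (3/2) · (4/3) · (5/4) · (6/5) · (7/6) · (3/2) · (4/3) · … (42 factors total). The numerators and denominators telescope so the product is an integer; carrying out the multiplication exactly gives PP(7, 1, 6) = 1716.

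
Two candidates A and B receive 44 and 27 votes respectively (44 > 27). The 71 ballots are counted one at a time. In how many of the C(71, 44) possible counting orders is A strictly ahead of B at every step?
Strict-lead orderings = 7035125006101363640

Total orderings of the 71 votes with 44 for A: C(71, 44) = 29381992672540989320. By the Bertrand ballot formula (Cycle Lemma / reflection principle), the number of orderings in which A is strictly ahead of B throughout is (p − q)/(p + q) · C(p + q, p) = (44 − 27)/(44 + 27) · 29381992672540989320 = 7035125006101363640.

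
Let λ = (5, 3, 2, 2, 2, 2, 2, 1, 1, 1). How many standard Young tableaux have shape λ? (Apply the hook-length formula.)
# SYT of shape (5, 3, 2, 2, 2, 2, 2, 1, 1, 1) = 54419040

Hook-length formula: f^λ = n! / Π hook(c), product over all cells c of the Young diagram. For λ = (5, 3, 2, 2, 2, 2, 2, 1, 1, 1), n = 21 boxes. Hook lengths by row (left-to-right, top-to-bottom): [14, 10, 4, 2, 1]; [11, 7, 1]; [9, 5]; [8, 4]; [7, 3]; [6, 2]; [5, 1]; [3]; [2]; [1]. Product of hooks = 938843136000. So f^λ = 21! / 938843136000 = 51090942171709440000 / 938843136000 = 54419040.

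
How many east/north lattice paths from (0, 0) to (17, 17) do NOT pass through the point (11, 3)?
Number of paths = 2319497580

Total paths from (0, 0) to (17, 17): C(34, 17) = 2333606220. Paths through (11, 3): (paths (0, 0) → (11, 3)) × (paths (11, 3) → (17, 17)) = C(14, 11) · C(20, 6) = 364 · 38760 = 14108640. Avoidance count = 2333606220 − 14108640 = 2319497580.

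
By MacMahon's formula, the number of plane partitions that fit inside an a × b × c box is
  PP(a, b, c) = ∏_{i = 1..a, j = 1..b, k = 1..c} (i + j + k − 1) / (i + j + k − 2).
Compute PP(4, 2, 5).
PP(4, 2, 5) = 5292

Evaluate the triple product over i = 1..4, j = 1..2, k = 1..5. The factors are (2/1) · (3/2) · (4/3) · (5/4) · (6/5) · (3/2) · (4/3) · (5/4) · … (40 factors total). The numerators and denominators telescope so the product is an integer; carrying out the multiplication exactly gives PP(4, 2, 5) = 5292.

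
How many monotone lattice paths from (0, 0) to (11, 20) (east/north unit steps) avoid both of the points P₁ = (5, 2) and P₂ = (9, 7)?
Number of paths = 80922429

Inclusion–exclusion. Total paths: C(31, 11) = 84672315. Through P₁: C(7, 5)·C(24, 6) = 2826516. Through P₂: C(16, 9)·C(15, 2) = 1201200. Since P₁ is strictly southwest of P₂, a monotone path through both must visit P₁ then P₂; paths through both = C(7, 5)·C(9, 4)·C(15, 2) = 277830. Avoid both = 84672315 − 2826516 − 1201200 + 277830 = 80922429.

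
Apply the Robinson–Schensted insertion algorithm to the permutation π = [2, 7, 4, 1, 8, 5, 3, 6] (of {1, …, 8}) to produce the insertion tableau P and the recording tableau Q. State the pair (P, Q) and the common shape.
P = [1, 3, 5, 6] / [2, 4] / [7, 8];  Q = [1, 2, 5, 8] / [3, 6] / [4, 7];  common shape = (4, 2, 2)

Row-insert the values π_1, π_2, … into P one at a time, bumping the leftmost entry strictly greater than the inserted value down to the next row. The recording tableau Q records, in position (i, j), the step at which that cell was added to P.
  Insert 2 (step 1): P = [2];  Q = [1]
  Insert 7 (step 2): P = [2, 7];  Q = [1, 2]
  Insert 4 (step 3): P = [2, 4] / [7];  Q = [1, 2] / [3]
  Insert 1 (step 4): P = [1, 4] / [2] / [7];  Q = [1, 2] / [3] / [4]
  Insert 8 (step 5): P = [1, 4, 8] / [2] / [7];  Q = [1, 2, 5] / [3] / [4]
  Insert 5 (step 6): P = [1, 4, 5] / [2, 8] / [7];  Q = [1, 2, 5] / [3, 6] / [4]
  Insert 3 (step 7): P = [1, 3, 5] / [2, 4] / [7, 8];  Q = [1, 2, 5] / [3, 6] / [4, 7]
  Insert 6 (step 8): P = [1, 3, 5, 6] / [2, 4] / [7, 8];  Q = [1, 2, 5, 8] / [3, 6] / [4, 7]
Final shape: (4, 2, 2).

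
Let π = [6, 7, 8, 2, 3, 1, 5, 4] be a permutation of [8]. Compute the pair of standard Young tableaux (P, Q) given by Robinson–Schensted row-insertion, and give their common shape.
P = [1, 3, 4] / [2, 5, 8] / [6, 7];  Q = [1, 2, 3] / [4, 5, 7] / [6, 8];  common shape = (3, 3, 2)

Row-insert the values π_1, π_2, … into P one at a time, bumping the leftmost entry strictly greater than the inserted value down to the next row. The recording tableau Q records, in position (i, j), the step at which that cell was added to P.
  Insert 6 (step 1): P = [6];  Q = [1]
  Insert 7 (step 2): P = [6, 7];  Q = [1, 2]
  Insert 8 (step 3): P = [6, 7, 8];  Q = [1, 2, 3]
  Insert 2 (step 4): P = [2, 7, 8] / [6];  Q = [1, 2, 3] / [4]
  Insert 3 (step 5): P = [2, 3, 8] / [6, 7];  Q = [1, 2, 3] / [4, 5]
  Insert 1 (step 6): P = [1, 3, 8] / [2, 7] / [6];  Q = [1, 2, 3] / [4, 5] / [6]
  Insert 5 (step 7): P = [1, 3, 5] / [2, 7, 8] / [6];  Q = [1, 2, 3] / [4, 5, 7] / [6]
  Insert 4 (step 8): P = [1, 3, 4] / [2, 5, 8] / [6, 7];  Q = [1, 2, 3] / [4, 5, 7] / [6, 8]
Final shape: (3, 3, 2).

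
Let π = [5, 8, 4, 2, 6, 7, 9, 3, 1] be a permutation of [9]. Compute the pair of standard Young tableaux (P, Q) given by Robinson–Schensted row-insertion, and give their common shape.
P = [1, 3, 7, 9] / [2, 6] / [4, 8] / [5];  Q = [1, 2, 6, 7] / [3, 5] / [4, 8] / [9];  common shape = (4, 2, 2, 1)

Row-insert the values π_1, π_2, … into P one at a time, bumping the leftmost entry strictly greater than the inserted value down to the next row. The recording tableau Q records, in position (i, j), the step at which that cell was added to P.
  Insert 5 (step 1): P = [5];  Q = [1]
  Insert 8 (step 2): P = [5, 8];  Q = [1, 2]
  Insert 4 (step 3): P = [4, 8] / [5];  Q = [1, 2] / [3]
  Insert 2 (step 4): P = [2, 8] / [4] / [5];  Q = [1, 2] / [3] / [4]
  Insert 6 (step 5): P = [2, 6] / [4, 8] / [5];  Q = [1, 2] / [3, 5] / [4]
  Insert 7 (step 6): P = [2, 6, 7] / [4, 8] / [5];  Q = [1, 2, 6] / [3, 5] / [4]
  Insert 9 (step 7): P = [2, 6, 7, 9] / [4, 8] / [5];  Q = [1, 2, 6, 7] / [3, 5] / [4]
  Insert 3 (step 8): P = [2, 3, 7, 9] / [4, 6] / [5, 8];  Q = [1, 2, 6, 7] / [3, 5] / [4, 8]
  Insert 1 (step 9): P = [1, 3, 7, 9] / [2, 6] / [4, 8] / [5];  Q = [1, 2, 6, 7] / [3, 5] / [4, 8] / [9]
Final shape: (4, 2, 2, 1).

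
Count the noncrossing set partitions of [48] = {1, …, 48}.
C_48 = 131327898242169365477991900

These noncrossing partitions are counted by the Catalan number C_n = (1/(n + 1)) · C(2n, n). For n = 48: C_48 = (1/49) · C(96, 48) = 6435067013866298908421603100/49 = 131327898242169365477991900.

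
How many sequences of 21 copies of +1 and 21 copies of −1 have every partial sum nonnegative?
C_21 = 24466267020

These ballot sequences are counted by the Catalan number C_n = (1/(n + 1)) · C(2n, n). For n = 21: C_21 = (1/22) · C(42, 21) = 538257874440/22 = 24466267020.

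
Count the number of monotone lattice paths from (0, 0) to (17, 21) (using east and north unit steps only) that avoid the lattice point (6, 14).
Number of paths = 27547645140

Total paths from (0, 0) to (17, 21): C(38, 17) = 28781143380. Paths through (6, 14): (paths (0, 0) → (6, 14)) × (paths (6, 14) → (17, 21)) = C(20, 6) · C(18, 11) = 38760 · 31824 = 1233498240. Avoidance count = 28781143380 − 1233498240 = 27547645140.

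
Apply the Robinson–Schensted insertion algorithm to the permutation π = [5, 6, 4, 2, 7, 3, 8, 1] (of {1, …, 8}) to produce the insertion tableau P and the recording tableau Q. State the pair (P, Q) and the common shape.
P = [1, 3, 7, 8] / [2, 6] / [4] / [5];  Q = [1, 2, 5, 7] / [3, 6] / [4] / [8];  common shape = (4, 2, 1, 1)

Row-insert the values π_1, π_2, … into P one at a time, bumping the leftmost entry strictly greater than the inserted value down to the next row. The recording tableau Q records, in position (i, j), the step at which that cell was added to P.
  Insert 5 (step 1): P = [5];  Q = [1]
  Insert 6 (step 2): P = [5, 6];  Q = [1, 2]
  Insert 4 (step 3): P = [4, 6] / [5];  Q = [1, 2] / [3]
  Insert 2 (step 4): P = [2, 6] / [4] / [5];  Q = [1, 2] / [3] / [4]
  Insert 7 (step 5): P = [2, 6, 7] / [4] / [5];  Q = [1, 2, 5] / [3] / [4]
  Insert 3 (step 6): P = [2, 3, 7] / [4, 6] / [5];  Q = [1, 2, 5] / [3, 6] / [4]
  Insert 8 (step 7): P = [2, 3, 7, 8] / [4, 6] / [5];  Q = [1, 2, 5, 7] / [3, 6] / [4]
  Insert 1 (step 8): P = [1, 3, 7, 8] / [2, 6] / [4] / [5];  Q = [1, 2, 5, 7] / [3, 6] / [4] / [8]
Final shape: (4, 2, 1, 1).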